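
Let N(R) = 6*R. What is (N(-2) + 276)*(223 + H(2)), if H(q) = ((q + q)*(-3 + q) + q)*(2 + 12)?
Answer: 51480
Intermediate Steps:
H(q) = 14*q + 28*q*(-3 + q) (H(q) = ((2*q)*(-3 + q) + q)*14 = (2*q*(-3 + q) + q)*14 = (q + 2*q*(-3 + q))*14 = 14*q + 28*q*(-3 + q))
(N(-2) + 276)*(223 + H(2)) = (6*(-2) + 276)*(223 + 14*2*(-5 + 2*2)) = (-12 + 276)*(223 + 14*2*(-5 + 4)) = 264*(223 + 14*2*(-1)) = 264*(223 - 28) = 264*195 = 51480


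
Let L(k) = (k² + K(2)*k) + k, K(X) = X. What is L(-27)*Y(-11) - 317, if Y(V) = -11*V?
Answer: 78091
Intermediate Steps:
L(k) = k² + 3*k (L(k) = (k² + 2*k) + k = k² + 3*k)
L(-27)*Y(-11) - 317 = (-27*(3 - 27))*(-11*(-11)) - 317 = -27*(-24)*121 - 317 = 648*121 - 317 = 78408 - 317 = 78091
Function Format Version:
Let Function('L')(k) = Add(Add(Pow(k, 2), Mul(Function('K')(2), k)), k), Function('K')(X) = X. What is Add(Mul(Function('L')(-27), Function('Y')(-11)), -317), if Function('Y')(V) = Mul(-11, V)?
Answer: 78091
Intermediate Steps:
Function('L')(k) = Add(Pow(k, 2), Mul(3, k)) (Function('L')(k) = Add(Add(Pow(k, 2), Mul(2, k)), k) = Add(Pow(k, 2), Mul(3, k)))
Add(Mul(Function('L')(-27), Function('Y')(-11)), -317) = Add(Mul(Mul(-27, Add(3, -27)), Mul(-11, -11)), -317) = Add(Mul(Mul(-27, -24), 121), -317) = Add(Mul(648, 121), -317) = Add(78408, -317) = 78091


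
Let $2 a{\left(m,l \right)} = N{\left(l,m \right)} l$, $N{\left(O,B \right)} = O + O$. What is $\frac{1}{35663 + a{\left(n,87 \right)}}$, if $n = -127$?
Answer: $\frac{1}{43232} \approx 2.3131 \cdot 10^{-5}$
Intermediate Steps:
$N{\left(O,B \right)} = 2 O$
$a{\left(m,l \right)} = l^{2}$ ($a{\left(m,l \right)} = \frac{2 l l}{2} = \frac{2 l^{2}}{2} = l^{2}$)
$\frac{1}{35663 + a{\left(n,87 \right)}} = \frac{1}{35663 + 87^{2}} = \frac{1}{35663 + 7569} = \frac{1}{43232}$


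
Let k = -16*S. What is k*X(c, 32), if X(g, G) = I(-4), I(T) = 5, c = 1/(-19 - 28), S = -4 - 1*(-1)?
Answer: 240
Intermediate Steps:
S = -3 (S = -4 + 1 = -3)
c = -1/47 (c = 1/(-47) = -1/47 ≈ -0.021277)
X(g, G) = 5
k = 48 (k = -16*(-3) = 48)
k*X(c, 32) = 48*5 = 240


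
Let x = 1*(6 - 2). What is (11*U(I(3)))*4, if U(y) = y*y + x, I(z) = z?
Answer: 572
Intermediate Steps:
x = 4 (x = 1*4 = 4)
U(y) = 4 + y² (U(y) = y*y + 4 = y² + 4 = 4 + y²)
(11*U(I(3)))*4 = (11*(4 + 3²))*4 = (11*(4 + 9))*4 = (11*13)*4 = 143*4 = 572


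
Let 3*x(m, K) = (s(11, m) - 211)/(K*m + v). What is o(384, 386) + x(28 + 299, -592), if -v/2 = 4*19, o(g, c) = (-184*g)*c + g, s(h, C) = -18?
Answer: -15851188140827/581208 ≈ -2.7273e+7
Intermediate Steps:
o(g, c) = g - 184*c*g (o(g, c) = -184*c*g + g = g - 184*c*g)
v = -152 (v = -8*19 = -2*76 = -152)
x(m, K) = -229/(3*(-152 + K*m)) (x(m, K) = ((-18 - 211)/(K*m - 152))/3 = (-229/(-152 + K*m))/3 = -229/(3*(-152 + K*m)))
o(384, 386) + x(28 + 299, -592) = 384*(1 - 184*386) - 229/(-456 + 3*(-592)*(28 + 299)) = 384*(1 - 71024) - 229/(-456 + 3*(-592)*327) = 384*(-71023) - 229/(-456 - 580752) = -27272832 - 229/(-581208) = -27272832 - 229*(-1/581208) = -27272832 + 229/581208 = -15851188140827/581208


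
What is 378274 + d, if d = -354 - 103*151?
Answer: 362367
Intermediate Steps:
d = -15907 (d = -354 - 15553 = -15907)
378274 + d = 378274 - 15907 = 362367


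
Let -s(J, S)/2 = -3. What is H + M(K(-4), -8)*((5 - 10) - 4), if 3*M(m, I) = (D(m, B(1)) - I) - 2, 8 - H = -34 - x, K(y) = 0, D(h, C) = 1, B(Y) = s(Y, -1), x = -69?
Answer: -48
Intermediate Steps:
s(J, S) = 6 (s(J, S) = -2*(-3) = 6)
B(Y) = 6
H = -27 (H = 8 - (-34 - 1*(-69)) = 8 - (-34 + 69) = 8 - 1*35 = 8 - 35 = -27)
M(m, I) = -⅓ - I/3 (M(m, I) = ((1 - I) - 2)/3 = (-1 - I)/3 = -⅓ - I/3)
H + M(K(-4), -8)*((5 - 10) - 4) = -27 + (-⅓ - ⅓*(-8))*((5 - 10) - 4) = -27 + (-⅓ + 8/3)*(-5 - 4) = -27 + (7/3)*(-9) = -27 - 21 = -48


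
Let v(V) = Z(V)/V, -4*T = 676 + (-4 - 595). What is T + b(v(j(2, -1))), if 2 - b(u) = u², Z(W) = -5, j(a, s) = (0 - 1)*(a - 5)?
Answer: -721/36 ≈ -20.028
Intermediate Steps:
j(a, s) = 5 - a (j(a, s) = -(-5 + a) = 5 - a)
T = -77/4 (T = -(676 + (-4 - 595))/4 = -(676 - 599)/4 = -¼*77 = -77/4 ≈ -19.250)
v(V) = -5/V
b(u) = 2 - u²
T + b(v(j(2, -1))) = -77/4 + (2 - (-5/(5 - 1*2))²) = -77/4 + (2 - (-5/(5 - 2))²) = -77/4 + (2 - (-5/3)²) = -77/4 + (2 - 1*25/9) = -77/4 + (2 - 25/9) = -77/4 - 7/9 = -721/36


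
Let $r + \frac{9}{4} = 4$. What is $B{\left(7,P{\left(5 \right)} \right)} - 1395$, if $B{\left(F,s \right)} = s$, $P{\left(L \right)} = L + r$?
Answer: $- \frac{5553}{4} \approx -1388.3$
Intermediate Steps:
$r = \frac{7}{4}$ ($r = - \frac{9}{4} + 4 = \frac{7}{4} \approx 1.75$)
$P{\left(L \right)} = \frac{7}{4} + L$ ($P{\left(L \right)} = L + \frac{7}{4} = \frac{7}{4} + L$)
$B{\left(7,P{\left(5 \right)} \right)} - 1395 = \left(\frac{7}{4} + 5\right) - 1395 = \frac{27}{4} - 1395 = - \frac{5553}{4}$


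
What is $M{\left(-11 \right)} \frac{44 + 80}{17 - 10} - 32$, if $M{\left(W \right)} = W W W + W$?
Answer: $- \frac{166632}{7} \approx -23805.0$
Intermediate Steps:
$M{\left(W \right)} = W + W^{3}$ ($M{\left(W \right)} = W^{2} W + W = W^{3} + W = W + W^{3}$)
$M{\left(-11 \right)} \frac{44 + 80}{17 - 10} - 32 = \left(-11 + \left(-11\right)^{3}\right) \frac{44 + 80}{17 - 10} - 32 = \left(-11 - 1331\right) \frac{124}{7} - 32 = - 1342 \cdot 124 \cdot \frac{1}{7} - 32 = \left(-1342\right) \frac{124}{7} - 32 = - \frac{166408}{7} - 32 = - \frac{166632}{7}$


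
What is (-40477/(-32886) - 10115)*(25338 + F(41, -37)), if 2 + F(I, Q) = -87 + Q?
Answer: -1397591137426/5481 ≈ -2.5499e+8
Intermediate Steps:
F(I, Q) = -89 + Q (F(I, Q) = -2 + (-87 + Q) = -89 + Q)
(-40477/(-32886) - 10115)*(25338 + F(41, -37)) = (-40477/(-32886) - 10115)*(25338 + (-89 - 37)) = (-40477*(-1/32886) - 10115)*(25338 - 126) = (40477/32886 - 10115)*25212 = -332601413/32886*25212 = -1397591137426/5481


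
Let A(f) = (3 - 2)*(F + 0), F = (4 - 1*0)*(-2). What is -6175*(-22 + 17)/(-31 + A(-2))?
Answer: -2375/3 ≈ -791.67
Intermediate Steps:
F = -8 (F = (4 + 0)*(-2) = 4*(-2) = -8)
A(f) = -8 (A(f) = (3 - 2)*(-8 + 0) = 1*(-8) = -8)
-6175*(-22 + 17)/(-31 + A(-2)) = -6175*(-22 + 17)/(-31 - 8) = -(-30875)/(-39) = -(-30875)*(-1)/39 = -6175*5/39 = -2375/3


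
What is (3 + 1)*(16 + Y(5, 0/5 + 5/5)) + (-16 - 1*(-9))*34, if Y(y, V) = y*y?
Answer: -74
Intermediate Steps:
Y(y, V) = y²
(3 + 1)*(16 + Y(5, 0/5 + 5/5)) + (-16 - 1*(-9))*34 = (3 + 1)*(16 + 5²) + (-16 - 1*(-9))*34 = 4*(16 + 25) + (-16 + 9)*34 = 4*41 - 7*34 = 164 - 238 = -74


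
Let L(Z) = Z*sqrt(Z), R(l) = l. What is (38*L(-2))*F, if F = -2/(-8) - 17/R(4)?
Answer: 304*I*sqrt(2) ≈ 429.92*I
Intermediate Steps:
L(Z) = Z**(3/2)
F = -4 (F = -2/(-8) - 17/4 = -2*(-1/8) - 17*1/4 = 1/4 - 17/4 = -4)
(38*L(-2))*F = (38*(-2)**(3/2))*(-4) = (38*(-2*I*sqrt(2)))*(-4) = -76*I*sqrt(2)*(-4) = 304*I*sqrt(2)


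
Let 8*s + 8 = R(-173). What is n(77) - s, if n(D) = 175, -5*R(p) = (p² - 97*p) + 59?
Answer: 53809/40 ≈ 1345.2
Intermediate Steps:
R(p) = -59/5 - p²/5 + 97*p/5 (R(p) = -((p² - 97*p) + 59)/5 = -(59 + p² - 97*p)/5 = -59/5 - p²/5 + 97*p/5)
s = -46809/40 (s = -1 + (-59/5 - ⅕*(-173)² + (97/5)*(-173))/8 = -1 + (-59/5 - ⅕*29929 - 16781/5)/8 = -1 + (-59/5 - 29929/5 - 16781/5)/8 = -1 + (⅛)*(-46769/5) = -1 - 46769/40 = -46809/40 ≈ -1170.2)
n(77) - s = 175 - 1*(-46809/40) = 175 + 46809/40 = 53809/40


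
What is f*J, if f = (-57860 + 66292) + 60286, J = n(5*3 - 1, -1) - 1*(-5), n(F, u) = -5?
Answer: 0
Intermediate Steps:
J = 0 (J = -5 - 1*(-5) = -5 + 5 = 0)
f = 68718 (f = 8432 + 60286 = 68718)
f*J = 68718*0 = 0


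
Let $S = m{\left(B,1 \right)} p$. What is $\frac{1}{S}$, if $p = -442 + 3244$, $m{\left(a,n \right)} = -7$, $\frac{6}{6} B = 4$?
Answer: $- \frac{1}{19614} \approx -5.0984 \cdot 10^{-5}$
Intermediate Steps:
$B = 4$
$p = 2802$
$S = -19614$ ($S = \left(-7\right) 2802 = -19614$)
$\frac{1}{S} = \frac{1}{-19614} = - \frac{1}{19614}$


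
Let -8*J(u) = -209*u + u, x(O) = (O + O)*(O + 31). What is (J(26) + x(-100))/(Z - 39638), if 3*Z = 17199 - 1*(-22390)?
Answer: -43428/79325 ≈ -0.54747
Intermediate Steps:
Z = 39589/3 (Z = (17199 - 1*(-22390))/3 = (17199 + 22390)/3 = (⅓)*39589 = 39589/3 ≈ 13196.)
x(O) = 2*O*(31 + O) (x(O) = (2*O)*(31 + O) = 2*O*(31 + O))
J(u) = 26*u (J(u) = -(-209*u + u)/8 = -(-26)*u = 26*u)
(J(26) + x(-100))/(Z - 39638) = (26*26 + 2*(-100)*(31 - 100))/(39589/3 - 39638) = (676 + 2*(-100)*(-69))/(-79325/3) = (676 + 13800)*(-3/79325) = 14476*(-3/79325) = -43428/79325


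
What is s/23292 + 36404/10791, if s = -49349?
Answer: 3893789/3103012 ≈ 1.2548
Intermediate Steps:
s/23292 + 36404/10791 = -49349/23292 + 36404/10791 = 3893789/3103012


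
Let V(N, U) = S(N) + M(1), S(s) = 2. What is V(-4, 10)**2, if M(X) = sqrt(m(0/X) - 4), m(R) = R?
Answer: 8*I ≈ 8.0*I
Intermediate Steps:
M(X) = 2*I (M(X) = sqrt(0/X - 4) = sqrt(0 - 4) = sqrt(-4) = 2*I)
V(N, U) = 2 + 2*I
V(-4, 10)**2 = (2 + 2*I)**2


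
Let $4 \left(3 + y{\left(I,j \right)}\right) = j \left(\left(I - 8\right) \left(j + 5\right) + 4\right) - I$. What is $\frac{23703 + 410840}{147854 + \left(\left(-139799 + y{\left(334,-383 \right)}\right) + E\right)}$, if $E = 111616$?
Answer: $\frac{869086}{23836565} \approx 0.03646$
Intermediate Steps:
$y{\left(I,j \right)} = -3 - \frac{I}{4} + \frac{j \left(4 + \left(-8 + I\right) \left(5 + j\right)\right)}{4}$ ($y{\left(I,j \right)} = -3 + \frac{j \left(\left(I - 8\right) \left(j + 5\right) + 4\right) - I}{4} = -3 + \frac{j \left(\left(-8 + I\right) \left(5 + j\right) + 4\right) - I}{4} = -3 + \frac{j \left(4 + \left(-8 + I\right) \left(5 + j\right)\right) - I}{4} = -3 + \frac{- I + j \left(4 + \left(-8 + I\right) \left(5 + j\right)\right)}{4} = -3 - \left(\frac{I}{4} - \frac{j \left(4 + \left(-8 + I\right) \left(5 + j\right)\right)}{4}\right) = -3 - \frac{I}{4} + \frac{j \left(4 + \left(-8 + I\right) \left(5 + j\right)\right)}{4}$)
$\frac{23703 + 410840}{147854 + \left(\left(-139799 + y{\left(334,-383 \right)}\right) + E\right)} = \frac{23703 + 410840}{147854 + \left(\left(-139799 - \left(- \frac{6721}{2} - \frac{23910307}{2} + \frac{319805}{2}\right)\right) + 111616\right)} = \frac{434543}{147854 + \left(\left(-139799 - \left(449920 - \frac{24497063}{2}\right)\right) + 111616\right)} = \frac{434543}{147854 + \left(\left(-139799 - - \frac{23597223}{2}\right) + 111616\right)} = \frac{434543}{147854 + \left(\left(-139799 + \frac{23597223}{2}\right) + 111616\right)} = \frac{434543}{147854 + \left(\frac{23317625}{2} + 111616\right)} = \frac{434543}{147854 + \frac{23540857}{2}} = \frac{434543}{\frac{23836565}{2}} = 434543 \cdot \frac{2}{23836565} = \frac{869086}{23836565}$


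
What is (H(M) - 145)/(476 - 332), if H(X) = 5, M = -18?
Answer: -35/36 ≈ -0.97222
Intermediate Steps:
(H(M) - 145)/(476 - 332) = (5 - 145)/(476 - 332) = -140/144 = -140*1/144 = -35/36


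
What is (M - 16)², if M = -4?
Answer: 400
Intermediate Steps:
(M - 16)² = (-4 - 16)² = (-20)² = 400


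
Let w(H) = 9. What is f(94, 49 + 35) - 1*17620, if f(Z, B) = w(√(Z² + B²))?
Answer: -17611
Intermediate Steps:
f(Z, B) = 9
f(94, 49 + 35) - 1*17620 = 9 - 1*17620 = 9 - 17620 = -17611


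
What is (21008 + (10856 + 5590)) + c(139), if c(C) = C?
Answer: 37593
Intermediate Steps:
(21008 + (10856 + 5590)) + c(139) = (21008 + (10856 + 5590)) + 139 = (21008 + 16446) + 139 = 37454 + 139 = 37593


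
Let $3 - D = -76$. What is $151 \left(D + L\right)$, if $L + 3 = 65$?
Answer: $21291$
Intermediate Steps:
$D = 79$ ($D = 3 - -76 = 3 + 76 = 79$)
$L = 62$ ($L = -3 + 65 = 62$)
$151 \left(D + L\right) = 151 \left(79 + 62\right) = 151 \cdot 141 = 21291$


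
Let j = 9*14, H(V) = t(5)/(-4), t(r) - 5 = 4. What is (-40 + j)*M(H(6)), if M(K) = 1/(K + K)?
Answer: -172/9 ≈ -19.111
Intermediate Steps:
t(r) = 9 (t(r) = 5 + 4 = 9)
H(V) = -9/4 (H(V) = 9/(-4) = 9*(-¼) = -9/4)
M(K) = 1/(2*K)
j = 126
(-40 + j)*M(H(6)) = (-40 + 126)*(1/(2*(-9/4))) = 86*((½)*(-4/9)) = 86*(-2/9) = -172/9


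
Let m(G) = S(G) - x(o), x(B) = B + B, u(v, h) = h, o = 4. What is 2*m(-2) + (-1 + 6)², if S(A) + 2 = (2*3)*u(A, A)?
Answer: -19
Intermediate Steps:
x(B) = 2*B
S(A) = -2 + 6*A (S(A) = -2 + (2*3)*A = -2 + 6*A)
m(G) = -10 + 6*G (m(G) = (-2 + 6*G) - 2*4 = (-2 + 6*G) - 1*8 = (-2 + 6*G) - 8 = -10 + 6*G)
2*m(-2) + (-1 + 6)² = 2*(-10 + 6*(-2)) + (-1 + 6)² = 2*(-10 - 12) + 5² = 2*(-22) + 25 = -44 + 25 = -19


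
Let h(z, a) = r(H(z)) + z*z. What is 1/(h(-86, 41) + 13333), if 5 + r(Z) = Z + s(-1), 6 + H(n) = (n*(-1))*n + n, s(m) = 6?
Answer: 1/13242 ≈ 7.5517e-5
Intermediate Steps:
H(n) = -6 + n - n² (H(n) = -6 + ((n*(-1))*n + n) = -6 + ((-n)*n + n) = -6 + (-n² + n) = -6 + (n - n²) = -6 + n - n²)
r(Z) = 1 + Z (r(Z) = -5 + (Z + 6) = -5 + (6 + Z) = 1 + Z)
h(z, a) = -5 + z (h(z, a) = (1 + (-6 + z - z²)) + z*z = (-5 + z - z²) + z² = -5 + z)
1/(h(-86, 41) + 13333) = 1/((-5 - 86) + 13333) = 1/(-91 + 13333) = 1/13242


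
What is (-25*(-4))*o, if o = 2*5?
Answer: 1000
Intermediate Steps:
o = 10
(-25*(-4))*o = -25*(-4)*10 = 100*10 = 1000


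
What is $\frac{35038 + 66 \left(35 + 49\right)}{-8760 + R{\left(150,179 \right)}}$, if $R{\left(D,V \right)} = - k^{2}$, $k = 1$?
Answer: $- \frac{40582}{8761} \approx -4.6321$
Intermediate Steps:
$R{\left(D,V \right)} = -1$ ($R{\left(D,V \right)} = - 1^{2} = \left(-1\right) 1 = -1$)
$\frac{35038 + 66 \left(35 + 49\right)}{-8760 + R{\left(150,179 \right)}} = \frac{35038 + 66 \left(35 + 49\right)}{-8760 - 1} = \frac{35038 + 66 \cdot 84}{-8761} = \left(35038 + 5544\right) \left(- \frac{1}{8761}\right) = 40582 \left(- \frac{1}{8761}\right) = - \frac{40582}{8761}$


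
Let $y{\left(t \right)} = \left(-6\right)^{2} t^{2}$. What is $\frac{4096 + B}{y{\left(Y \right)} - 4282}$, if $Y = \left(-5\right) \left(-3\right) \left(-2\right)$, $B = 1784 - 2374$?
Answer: $\frac{1753}{14059} \approx 0.12469$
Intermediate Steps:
$B = -590$ ($B = 1784 - 2374 = -590$)
$Y = -30$ ($Y = 15 \left(-2\right) = -30$)
$y{\left(t \right)} = 36 t^{2}$
$\frac{4096 + B}{y{\left(Y \right)} - 4282} = \frac{4096 - 590}{36 \left(-30\right)^{2} - 4282} = \frac{3506}{36 \cdot 900 - 4282} = \frac{3506}{32400 - 4282} = \frac{3506}{28118} = 3506 \cdot \frac{1}{28118} = \frac{1753}{14059}$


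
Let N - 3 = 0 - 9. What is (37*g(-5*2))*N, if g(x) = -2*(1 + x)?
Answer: -3996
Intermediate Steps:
g(x) = -2 - 2*x
N = -6 (N = 3 + (0 - 9) = 3 - 9 = -6)
(37*g(-5*2))*N = (37*(-2 - (-10)*2))*(-6) = (37*(-2 - 2*(-10)))*(-6) = (37*(-2 + 20))*(-6) = (37*18)*(-6) = 666*(-6) = -3996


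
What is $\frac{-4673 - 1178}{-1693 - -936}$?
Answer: $\frac{5851}{757} \approx 7.7292$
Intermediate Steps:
$\frac{-4673 - 1178}{-1693 - -936} = - \frac{5851}{-1693 + 936} = - \frac{5851}{-757} = \left(-5851\right) \left(- \frac{1}{757}\right) = \frac{5851}{757}$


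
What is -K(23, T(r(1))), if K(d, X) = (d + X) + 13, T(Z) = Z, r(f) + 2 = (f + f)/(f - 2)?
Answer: -32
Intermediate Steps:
r(f) = -2 + 2*f/(-2 + f) (r(f) = -2 + (f + f)/(f - 2) = -2 + (2*f)/(-2 + f) = -2 + 2*f/(-2 + f))
K(d, X) = 13 + X + d (K(d, X) = (X + d) + 13 = 13 + X + d)
-K(23, T(r(1))) = -(13 + 4/(-2 + 1) + 23) = -(13 + 4/(-1) + 23) = -(13 + 4*(-1) + 23) = -(13 - 4 + 23) = -1*32 = -32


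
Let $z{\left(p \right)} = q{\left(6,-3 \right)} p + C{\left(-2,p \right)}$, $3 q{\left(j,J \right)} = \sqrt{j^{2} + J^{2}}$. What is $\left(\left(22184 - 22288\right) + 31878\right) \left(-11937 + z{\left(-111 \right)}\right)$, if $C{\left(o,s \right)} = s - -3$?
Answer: $-382717830 - 3526914 \sqrt{5} \approx -3.906 \cdot 10^{8}$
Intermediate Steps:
$q{\left(j,J \right)} = \frac{\sqrt{J^{2} + j^{2}}}{3}$ ($q{\left(j,J \right)} = \frac{\sqrt{j^{2} + J^{2}}}{3} = \frac{\sqrt{J^{2} + j^{2}}}{3}$)
$C{\left(o,s \right)} = 3 + s$ ($C{\left(o,s \right)} = s + 3 = 3 + s$)
$z{\left(p \right)} = 3 + p + p \sqrt{5}$ ($z{\left(p \right)} = \frac{\sqrt{\left(-3\right)^{2} + 6^{2}}}{3} p + \left(3 + p\right) = \frac{\sqrt{9 + 36}}{3} p + \left(3 + p\right) = \frac{\sqrt{45}}{3} p + \left(3 + p\right) = \frac{3 \sqrt{5}}{3} p + \left(3 + p\right) = \sqrt{5} p + \left(3 + p\right) = p \sqrt{5} + \left(3 + p\right) = 3 + p + p \sqrt{5}$)
$\left(\left(22184 - 22288\right) + 31878\right) \left(-11937 + z{\left(-111 \right)}\right) = \left(\left(22184 - 22288\right) + 31878\right) \left(-11937 - \left(108 + 111 \sqrt{5}\right)\right) = \left(-104 + 31878\right) \left(-12045 - 111 \sqrt{5}\right) = 31774 \left(-12045 - 111 \sqrt{5}\right) = -382717830 - 3526914 \sqrt{5}$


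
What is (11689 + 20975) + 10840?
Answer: 43504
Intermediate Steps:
(11689 + 20975) + 10840 = 32664 + 10840 = 43504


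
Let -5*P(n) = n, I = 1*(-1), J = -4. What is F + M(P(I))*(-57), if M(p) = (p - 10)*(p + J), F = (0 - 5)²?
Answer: -52442/25 ≈ -2097.7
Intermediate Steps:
I = -1
P(n) = -n/5
F = 25 (F = (-5)² = 25)
M(p) = (-10 + p)*(-4 + p) (M(p) = (p - 10)*(p - 4) = (-10 + p)*(-4 + p))
F + M(P(I))*(-57) = 25 + (40 + (-⅕*(-1))² - (-14)*(-1)/5)*(-57) = 25 + (40 + (⅕)² - 14*⅕)*(-57) = 25 + (40 + 1/25 - 14/5)*(-57) = 25 + (931/25)*(-57) = 25 - 53067/25 = -52442/25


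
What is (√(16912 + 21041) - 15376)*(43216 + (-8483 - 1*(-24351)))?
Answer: -908475584 + 177252*√4217 ≈ -8.9696e+8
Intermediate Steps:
(√(16912 + 21041) - 15376)*(43216 + (-8483 - 1*(-24351))) = (√37953 - 15376)*(43216 + (-8483 + 24351)) = (3*√4217 - 15376)*(43216 + 15868) = (-15376 + 3*√4217)*59084 = -908475584 + 177252*√4217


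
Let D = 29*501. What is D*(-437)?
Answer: -6349173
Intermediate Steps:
D = 14529
D*(-437) = 14529*(-437) = -6349173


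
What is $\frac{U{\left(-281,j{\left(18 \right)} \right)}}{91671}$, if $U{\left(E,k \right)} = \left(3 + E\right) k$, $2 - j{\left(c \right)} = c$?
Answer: $\frac{4448}{91671} \approx 0.048521$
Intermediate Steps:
$j{\left(c \right)} = 2 - c$
$U{\left(E,k \right)} = k \left(3 + E\right)$
$\frac{U{\left(-281,j{\left(18 \right)} \right)}}{91671} = \frac{\left(2 - 18\right) \left(3 - 281\right)}{91671} = \left(2 - 18\right) \left(-278\right) \frac{1}{91671} = \left(-16\right) \left(-278\right) \frac{1}{91671} = 4448 \cdot \frac{1}{91671} = \frac{4448}{91671}$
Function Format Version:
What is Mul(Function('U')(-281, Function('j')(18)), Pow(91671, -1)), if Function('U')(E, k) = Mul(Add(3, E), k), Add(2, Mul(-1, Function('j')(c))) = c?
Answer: Rational(4448, 91671) ≈ 0.048521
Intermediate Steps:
Function('j')(c) = Add(2, Mul(-1, c))
Function('U')(E, k) = Mul(k, Add(3, E))
Mul(Function('U')(-281, Function('j')(18)), Pow(91671, -1)) = Mul(Mul(Add(2, Mul(-1, 18)), Add(3, -281)), Pow(91671, -1)) = Mul(Mul(Add(2, -18), -278), Rational(1, 91671)) = Mul(Mul(-16, -278), Rational(1, 91671)) = Mul(4448, Rational(1, 91671)) = Rational(4448, 91671)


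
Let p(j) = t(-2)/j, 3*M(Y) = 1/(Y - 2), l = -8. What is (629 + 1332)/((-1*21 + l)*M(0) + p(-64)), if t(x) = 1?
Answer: 10176/25 ≈ 407.04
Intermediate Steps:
M(Y) = 1/(3*(-2 + Y)) (M(Y) = 1/(3*(Y - 2)) = 1/(3*(-2 + Y)))
p(j) = 1/j
(629 + 1332)/((-1*21 + l)*M(0) + p(-64)) = (629 + 1332)/((-1*21 - 8)*(1/(3*(-2 + 0))) + 1/(-64)) = 1961/((-21 - 8)*((⅓)/(-2)) - 1/64) = 1961/(-29*(-1)/(3*2) - 1/64) = 1961/(-29*(-⅙) - 1/64) = 1961/(29/6 - 1/64) = 1961/(925/192) = 1961*(192/925) = 10176/25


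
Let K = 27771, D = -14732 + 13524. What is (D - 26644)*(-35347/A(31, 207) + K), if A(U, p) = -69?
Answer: -18118153064/23 ≈ -7.8775e+8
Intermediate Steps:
D = -1208
(D - 26644)*(-35347/A(31, 207) + K) = (-1208 - 26644)*(-35347/(-69) + 27771) = -27852*(-35347*(-1/69) + 27771) = -27852*(35347/69 + 27771) = -27852*1951546/69 = -18118153064/23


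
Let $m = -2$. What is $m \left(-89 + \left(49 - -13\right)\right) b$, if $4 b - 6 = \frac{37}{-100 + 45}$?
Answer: $\frac{7911}{110} \approx 71.918$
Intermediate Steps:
$b = \frac{293}{220}$ ($b = \frac{3}{2} + \frac{37 \frac{1}{-100 + 45}}{4} = \frac{3}{2} + \frac{37 \frac{1}{-55}}{4} = \frac{3}{2} + \frac{37 \left(- \frac{1}{55}\right)}{4} = \frac{3}{2} + \frac{1}{4} \left(- \frac{37}{55}\right) = \frac{3}{2} - \frac{37}{220} = \frac{293}{220} \approx 1.3318$)
$m \left(-89 + \left(49 - -13\right)\right) b = - 2 \left(-89 + \left(49 - -13\right)\right) \frac{293}{220} = - 2 \left(-89 + \left(49 + 13\right)\right) \frac{293}{220} = - 2 \left(-89 + 62\right) \frac{293}{220} = \left(-2\right) \left(-27\right) \frac{293}{220} = 54 \cdot \frac{293}{220} = \frac{7911}{110}$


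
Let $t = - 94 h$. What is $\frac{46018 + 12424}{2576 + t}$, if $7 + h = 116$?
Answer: $- \frac{29221}{3835} \approx -7.6196$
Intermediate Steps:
$h = 109$ ($h = -7 + 116 = 109$)
$t = -10246$ ($t = \left(-94\right) 109 = -10246$)
$\frac{46018 + 12424}{2576 + t} = \frac{46018 + 12424}{2576 - 10246} = \frac{58442}{-7670} = 58442 \left(- \frac{1}{7670}\right) = - \frac{29221}{3835}$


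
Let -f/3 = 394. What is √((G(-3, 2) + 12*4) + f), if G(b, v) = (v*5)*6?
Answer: I*√1074 ≈ 32.772*I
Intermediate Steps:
f = -1182 (f = -3*394 = -1182)
G(b, v) = 30*v (G(b, v) = (5*v)*6 = 30*v)
√((G(-3, 2) + 12*4) + f) = √((30*2 + 12*4) - 1182) = √((60 + 48) - 1182) = √(108 - 1182) = √(-1074) = I*√1074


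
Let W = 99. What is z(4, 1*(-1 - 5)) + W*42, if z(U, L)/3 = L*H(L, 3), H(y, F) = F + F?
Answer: 4050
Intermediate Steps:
H(y, F) = 2*F
z(U, L) = 18*L (z(U, L) = 3*(L*(2*3)) = 3*(L*6) = 3*(6*L) = 18*L)
z(4, 1*(-1 - 5)) + W*42 = 18*(1*(-1 - 5)) + 99*42 = 18*(1*(-6)) + 4158 = 18*(-6) + 4158 = -108 + 4158 = 4050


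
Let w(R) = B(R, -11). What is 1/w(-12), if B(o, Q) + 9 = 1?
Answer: -1/8 ≈ -0.12500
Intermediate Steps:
B(o, Q) = -8 (B(o, Q) = -9 + 1 = -8)
w(R) = -8
1/w(-12) = 1/(-8) = -1/8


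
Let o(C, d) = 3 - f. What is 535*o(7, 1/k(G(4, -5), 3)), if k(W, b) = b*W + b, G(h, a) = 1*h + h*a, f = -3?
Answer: 3210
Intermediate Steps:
G(h, a) = h + a*h
k(W, b) = b + W*b (k(W, b) = W*b + b = b + W*b)
o(C, d) = 6 (o(C, d) = 3 - 1*(-3) = 3 + 3 = 6)
535*o(7, 1/k(G(4, -5), 3)) = 535*6 = 3210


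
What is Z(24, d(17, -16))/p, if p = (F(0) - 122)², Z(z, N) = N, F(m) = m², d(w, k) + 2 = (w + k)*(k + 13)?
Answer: -5/14884 ≈ -0.00033593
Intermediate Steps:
d(w, k) = -2 + (13 + k)*(k + w) (d(w, k) = -2 + (w + k)*(k + 13) = -2 + (k + w)*(13 + k) = -2 + (13 + k)*(k + w))
p = 14884 (p = (0² - 122)² = (0 - 122)² = (-122)² = 14884)
Z(24, d(17, -16))/p = (-2 + (-16)² + 13*(-16) + 13*17 - 16*17)/14884 = (-2 + 256 - 208 + 221 - 272)*(1/14884) = -5*1/14884 = -5/14884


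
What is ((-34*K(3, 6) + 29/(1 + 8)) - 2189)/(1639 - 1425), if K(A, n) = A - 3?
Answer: -9836/963 ≈ -10.214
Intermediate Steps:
K(A, n) = -3 + A
((-34*K(3, 6) + 29/(1 + 8)) - 2189)/(1639 - 1425) = ((-34*(-3 + 3) + 29/(1 + 8)) - 2189)/(1639 - 1425) = ((-34*0 + 29/9) - 2189)/214 = ((0 + 29*(⅑)) - 2189)*(1/214) = ((0 + 29/9) - 2189)*(1/214) = (29/9 - 2189)*(1/214) = -19672/9*1/214 = -9836/963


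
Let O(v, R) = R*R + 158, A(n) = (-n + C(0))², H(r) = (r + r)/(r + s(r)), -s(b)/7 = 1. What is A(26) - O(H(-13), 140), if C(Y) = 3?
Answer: -19229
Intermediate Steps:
s(b) = -7 (s(b) = -7*1 = -7)
H(r) = 2*r/(-7 + r) (H(r) = (r + r)/(r - 7) = (2*r)/(-7 + r) = 2*r/(-7 + r))
A(n) = (3 - n)² (A(n) = (-n + 3)² = (3 - n)²)
O(v, R) = 158 + R² (O(v, R) = R² + 158 = 158 + R²)
A(26) - O(H(-13), 140) = (-3 + 26)² - (158 + 140²) = 23² - (158 + 19600) = 529 - 1*19758 = 529 - 19758 = -19229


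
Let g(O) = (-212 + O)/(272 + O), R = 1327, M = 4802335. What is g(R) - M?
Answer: -7678932550/1599 ≈ -4.8023e+6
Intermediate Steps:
g(O) = (-212 + O)/(272 + O)
g(R) - M = (-212 + 1327)/(272 + 1327) - 1*4802335 = 1115/1599 - 4802335 = -7678932550/1599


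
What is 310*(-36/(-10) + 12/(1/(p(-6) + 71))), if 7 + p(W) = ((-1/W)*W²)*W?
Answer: 105276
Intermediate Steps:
p(W) = -7 - W² (p(W) = -7 + ((-1/W)*W²)*W = -7 + (-W)*W = -7 - W²)
310*(-36/(-10) + 12/(1/(p(-6) + 71))) = 310*(-36/(-10) + 12/(1/((-7 - 1*(-6)²) + 71))) = 310*(-36*(-⅒) + 12/(1/((-7 - 1*36) + 71))) = 310*(18/5 + 12/(1/((-7 - 36) + 71))) = 310*(18/5 + 12/(1/(-43 + 71))) = 310*(18/5 + 12/(1/28)) = 310*(18/5 + 12*28) = 310*(18/5 + 336) = 310*(1698/5) = 105276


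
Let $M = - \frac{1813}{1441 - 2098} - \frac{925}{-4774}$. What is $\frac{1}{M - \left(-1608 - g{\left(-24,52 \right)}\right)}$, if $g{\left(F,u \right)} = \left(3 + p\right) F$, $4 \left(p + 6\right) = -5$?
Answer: $\frac{3136518}{5372708767} \approx 0.00058379$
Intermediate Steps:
$p = - \frac{29}{4}$ ($p = -6 + \frac{1}{4} \left(-5\right) = -6 - \frac{5}{4} = - \frac{29}{4} \approx -7.25$)
$g{\left(F,u \right)} = - \frac{17 F}{4}$ ($g{\left(F,u \right)} = \left(3 - \frac{29}{4}\right) F = - \frac{17 F}{4}$)
$M = \frac{9262987}{3136518}$ ($M = - \frac{1813}{-657} - - \frac{925}{4774} = \left(-1813\right) \left(- \frac{1}{657}\right) + \frac{925}{4774} = \frac{1813}{657} + \frac{925}{4774} = \frac{9262987}{3136518} \approx 2.9533$)
$\frac{1}{M - \left(-1608 - g{\left(-24,52 \right)}\right)} = \frac{1}{\frac{9262987}{3136518} + \left(\left(\left(- \frac{17}{4}\right) \left(-24\right) + 2841\right) - 1233\right)} = \frac{1}{\frac{9262987}{3136518} + \left(\left(102 + 2841\right) - 1233\right)} = \frac{1}{\frac{9262987}{3136518} + \left(2943 - 1233\right)} = \frac{1}{\frac{9262987}{3136518} + 1710} = \frac{1}{\frac{5372708767}{3136518}} = \frac{3136518}{5372708767}$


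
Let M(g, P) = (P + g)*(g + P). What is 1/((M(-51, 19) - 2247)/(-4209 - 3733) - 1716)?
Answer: -7942/13627249 ≈ -0.00058280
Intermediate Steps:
M(g, P) = (P + g)² (M(g, P) = (P + g)*(P + g) = (P + g)²)
1/((M(-51, 19) - 2247)/(-4209 - 3733) - 1716) = 1/(((19 - 51)² - 2247)/(-4209 - 3733) - 1716) = 1/(((-32)² - 2247)/(-7942) - 1716) = 1/((1024 - 2247)*(-1/7942) - 1716) = 1/(-1223*(-1/7942) - 1716) = 1/(1223/7942 - 1716) = 1/(-13627249/7942) = -7942/13627249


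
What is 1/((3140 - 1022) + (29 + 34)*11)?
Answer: 1/2811 ≈ 0.00035575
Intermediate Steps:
1/((3140 - 1022) + (29 + 34)*11) = 1/(2118 + 63*11) = 1/(2118 + 693) = 1/2811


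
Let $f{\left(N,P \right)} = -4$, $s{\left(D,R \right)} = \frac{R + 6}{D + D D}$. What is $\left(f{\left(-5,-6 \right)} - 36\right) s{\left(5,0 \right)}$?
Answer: $-8$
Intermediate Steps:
$s{\left(D,R \right)} = \frac{6 + R}{D + D^{2}}$
$\left(f{\left(-5,-6 \right)} - 36\right) s{\left(5,0 \right)} = \left(-4 - 36\right) \frac{6 + 0}{5 \left(1 + 5\right)} = - 40 \cdot \frac{1}{5} \cdot \frac{1}{6} \cdot 6 = \left(-40\right) \frac{1}{5} = -8$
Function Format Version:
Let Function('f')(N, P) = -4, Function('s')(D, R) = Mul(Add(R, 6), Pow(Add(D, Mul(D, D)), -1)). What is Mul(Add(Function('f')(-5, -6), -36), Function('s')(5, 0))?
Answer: -8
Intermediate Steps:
Function('s')(D, R) = Mul(Pow(Add(D, Pow(D, 2)), -1), Add(6, R)) (Function('s')(D, R) = Mul(Add(6, R), Pow(Add(D, Pow(D, 2)), -1)) = Mul(Pow(Add(D, Pow(D, 2)), -1), Add(6, R)))
Mul(Add(Function('f')(-5, -6), -36), Function('s')(5, 0)) = Mul(Add(-4, -36), Mul(Pow(5, -1), Pow(Add(1, 5), -1), Add(6, 0))) = Mul(-40, Mul(Rational(1, 5), Pow(6, -1), 6)) = Mul(-40, Mul(Rational(1, 5), Rational(1, 6), 6)) = Mul(-40, Rational(1, 5)) = -8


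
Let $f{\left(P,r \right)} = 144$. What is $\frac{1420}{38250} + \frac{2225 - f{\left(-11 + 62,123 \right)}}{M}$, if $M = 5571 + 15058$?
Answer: $\frac{10889143}{78905925} \approx 0.138$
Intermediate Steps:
$M = 20629$
$\frac{1420}{38250} + \frac{2225 - f{\left(-11 + 62,123 \right)}}{M} = \frac{1420}{38250} + \frac{2225 - 144}{20629} = 1420 \cdot \frac{1}{38250} + \left(2225 - 144\right) \frac{1}{20629} = \frac{142}{3825} + 2081 \cdot \frac{1}{20629} = \frac{142}{3825} + \frac{2081}{20629} = \frac{10889143}{78905925}$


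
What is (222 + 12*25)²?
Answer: 272484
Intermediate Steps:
(222 + 12*25)² = (222 + 300)² = 522² = 272484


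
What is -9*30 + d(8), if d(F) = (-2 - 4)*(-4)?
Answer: -246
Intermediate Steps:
d(F) = 24 (d(F) = -6*(-4) = 24)
-9*30 + d(8) = -9*30 + 24 = -270 + 24 = -246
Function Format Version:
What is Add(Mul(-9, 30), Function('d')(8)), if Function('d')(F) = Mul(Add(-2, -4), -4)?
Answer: -246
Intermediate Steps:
Function('d')(F) = 24 (Function('d')(F) = Mul(-6, -4) = 24)
Add(Mul(-9, 30), Function('d')(8)) = Add(Mul(-9, 30), 24) = Add(-270, 24) = -246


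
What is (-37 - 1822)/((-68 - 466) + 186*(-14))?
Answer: 1859/3138 ≈ 0.59242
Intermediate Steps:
(-37 - 1822)/((-68 - 466) + 186*(-14)) = -1859/(-534 - 2604) = -1859/(-3138) = -1859*(-1/3138) = 1859/3138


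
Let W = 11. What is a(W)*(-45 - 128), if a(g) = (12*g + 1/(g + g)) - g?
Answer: -460699/22 ≈ -20941.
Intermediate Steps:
a(g) = 1/(2*g) + 11*g (a(g) = (12*g + 1/(2*g)) - g = (1/(2*g) + 12*g) - g = 1/(2*g) + 11*g)
a(W)*(-45 - 128) = ((½)/11 + 11*11)*(-45 - 128) = ((½)*(1/11) + 121)*(-173) = (1/22 + 121)*(-173) = (2663/22)*(-173) = -460699/22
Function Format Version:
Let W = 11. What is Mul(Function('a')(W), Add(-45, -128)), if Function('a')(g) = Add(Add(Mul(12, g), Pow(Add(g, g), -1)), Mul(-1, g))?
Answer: Rational(-460699, 22) ≈ -20941.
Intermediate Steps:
Function('a')(g) = Add(Mul(Rational(1, 2), Pow(g, -1)), Mul(11, g)) (Function('a')(g) = Add(Add(Mul(12, g), Pow(Mul(2, g), -1)), Mul(-1, g)) = Add(Add(Mul(12, g), Mul(Rational(1, 2), Pow(g, -1))), Mul(-1, g)) = Add(Add(Mul(Rational(1, 2), Pow(g, -1)), Mul(12, g)), Mul(-1, g)) = Add(Mul(Rational(1, 2), Pow(g, -1)), Mul(11, g)))
Mul(Function('a')(W), Add(-45, -128)) = Mul(Add(Mul(Rational(1, 2), Pow(11, -1)), Mul(11, 11)), Add(-45, -128)) = Mul(Add(Mul(Rational(1, 2), Rational(1, 11)), 121), -173) = Mul(Add(Rational(1, 22), 121), -173) = Mul(Rational(2663, 22), -173) = Rational(-460699, 22)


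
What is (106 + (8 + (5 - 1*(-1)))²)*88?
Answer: 26576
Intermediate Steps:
(106 + (8 + (5 - 1*(-1)))²)*88 = (106 + (8 + (5 + 1))²)*88 = (106 + (8 + 6)²)*88 = (106 + 14²)*88 = (106 + 196)*88 = 302*88 = 26576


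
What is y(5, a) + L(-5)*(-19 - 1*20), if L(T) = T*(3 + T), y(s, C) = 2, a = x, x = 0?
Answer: -388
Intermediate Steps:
a = 0
y(5, a) + L(-5)*(-19 - 1*20) = 2 + (-5*(3 - 5))*(-19 - 1*20) = 2 + (-5*(-2))*(-19 - 20) = 2 + 10*(-39) = 2 - 390 = -388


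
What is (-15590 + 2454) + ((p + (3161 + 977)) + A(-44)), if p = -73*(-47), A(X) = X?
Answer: -5611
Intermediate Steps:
p = 3431
(-15590 + 2454) + ((p + (3161 + 977)) + A(-44)) = (-15590 + 2454) + ((3431 + (3161 + 977)) - 44) = -13136 + ((3431 + 4138) - 44) = -13136 + (7569 - 44) = -13136 + 7525 = -5611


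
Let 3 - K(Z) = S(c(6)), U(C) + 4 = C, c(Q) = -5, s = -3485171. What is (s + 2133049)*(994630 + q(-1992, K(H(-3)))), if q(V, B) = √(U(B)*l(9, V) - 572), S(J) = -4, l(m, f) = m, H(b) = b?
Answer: -1344861104860 - 1352122*I*√545 ≈ -1.3449e+12 - 3.1566e+7*I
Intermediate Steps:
U(C) = -4 + C
K(Z) = 7 (K(Z) = 3 - 1*(-4) = 3 + 4 = 7)
q(V, B) = √(-608 + 9*B) (q(V, B) = √((-4 + B)*9 - 572) = √((-36 + 9*B) - 572) = √(-608 + 9*B))
(s + 2133049)*(994630 + q(-1992, K(H(-3)))) = (-3485171 + 2133049)*(994630 + √(-608 + 9*7)) = -1352122*(994630 + √(-608 + 63)) = -1352122*(994630 + √(-545)) = -1352122*(994630 + I*√545) = -1344861104860 - 1352122*I*√545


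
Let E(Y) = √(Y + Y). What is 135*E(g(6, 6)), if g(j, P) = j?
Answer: 270*√3 ≈ 467.65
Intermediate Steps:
E(Y) = √2*√Y (E(Y) = √(2*Y) = √2*√Y)
135*E(g(6, 6)) = 135*(√2*√6) = 135*(2*√3) = 270*√3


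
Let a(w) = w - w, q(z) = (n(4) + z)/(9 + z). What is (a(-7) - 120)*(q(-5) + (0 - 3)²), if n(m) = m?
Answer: -1050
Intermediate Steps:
q(z) = (4 + z)/(9 + z)
a(w) = 0
(a(-7) - 120)*(q(-5) + (0 - 3)²) = (0 - 120)*((4 - 5)/(9 - 5) + (0 - 3)²) = -120*(-1/4 + (-3)²) = -120*((¼)*(-1) + 9) = -120*(-¼ + 9) = -120*35/4 = -1050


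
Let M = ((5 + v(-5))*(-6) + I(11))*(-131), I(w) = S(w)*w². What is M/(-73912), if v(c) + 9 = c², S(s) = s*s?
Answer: 1901465/73912 ≈ 25.726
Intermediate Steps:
S(s) = s²
v(c) = -9 + c²
I(w) = w⁴ (I(w) = w²*w² = w⁴)
M = -1901465 (M = ((5 + (-9 + (-5)²))*(-6) + 11⁴)*(-131) = ((5 + (-9 + 25))*(-6) + 14641)*(-131) = ((5 + 16)*(-6) + 14641)*(-131) = (21*(-6) + 14641)*(-131) = (-126 + 14641)*(-131) = 14515*(-131) = -1901465)
M/(-73912) = -1901465/(-73912) = -1901465*(-1/73912) = 1901465/73912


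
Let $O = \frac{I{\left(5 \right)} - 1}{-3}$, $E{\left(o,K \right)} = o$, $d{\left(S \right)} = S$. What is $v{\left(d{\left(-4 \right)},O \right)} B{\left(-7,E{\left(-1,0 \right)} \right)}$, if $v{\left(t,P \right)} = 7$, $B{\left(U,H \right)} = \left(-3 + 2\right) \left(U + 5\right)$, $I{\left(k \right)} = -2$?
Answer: $14$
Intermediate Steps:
$O = 1$ ($O = \frac{-2 - 1}{-3} = \left(-3\right) \left(- \frac{1}{3}\right) = 1$)
$B{\left(U,H \right)} = -5 - U$ ($B{\left(U,H \right)} = - (5 + U) = -5 - U$)
$v{\left(d{\left(-4 \right)},O \right)} B{\left(-7,E{\left(-1,0 \right)} \right)} = 7 \left(-5 - -7\right) = 7 \left(-5 + 7\right) = 7 \cdot 2 = 14$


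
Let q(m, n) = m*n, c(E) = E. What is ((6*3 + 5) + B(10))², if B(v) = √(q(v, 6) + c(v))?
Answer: (23 + √70)² ≈ 983.86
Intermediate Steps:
B(v) = √7*√v (B(v) = √(v*6 + v) = √(6*v + v) = √(7*v) = √7*√v)
((6*3 + 5) + B(10))² = ((6*3 + 5) + √7*√10)² = ((18 + 5) + √70)² = (23 + √70)²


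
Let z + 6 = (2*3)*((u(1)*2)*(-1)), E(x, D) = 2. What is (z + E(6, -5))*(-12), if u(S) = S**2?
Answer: 192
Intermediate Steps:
z = -18 (z = -6 + (2*3)*((1**2*2)*(-1)) = -6 + 6*((1*2)*(-1)) = -6 + 6*(2*(-1)) = -6 + 6*(-2) = -6 - 12 = -18)
(z + E(6, -5))*(-12) = (-18 + 2)*(-12) = -16*(-12) = 192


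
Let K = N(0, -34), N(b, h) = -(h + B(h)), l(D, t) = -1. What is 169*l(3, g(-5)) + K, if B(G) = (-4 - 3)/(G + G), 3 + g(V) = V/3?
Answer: -9187/68 ≈ -135.10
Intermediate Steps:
g(V) = -3 + V/3
B(G) = -7/(2*G) (B(G) = -7*1/(2*G) = -7/(2*G))
N(b, h) = -h + 7/(2*h) (N(b, h) = -(h - 7/(2*h)) = -h + 7/(2*h))
K = 2305/68 (K = -1*(-34) + (7/2)/(-34) = 34 + (7/2)*(-1/34) = 34 - 7/68 = 2305/68 ≈ 33.897)
169*l(3, g(-5)) + K = 169*(-1) + 2305/68 = -169 + 2305/68 = -9187/68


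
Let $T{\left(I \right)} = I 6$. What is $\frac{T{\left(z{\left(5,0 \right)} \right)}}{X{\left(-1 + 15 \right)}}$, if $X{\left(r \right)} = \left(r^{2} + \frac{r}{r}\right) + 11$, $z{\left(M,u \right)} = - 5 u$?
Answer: $0$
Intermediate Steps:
$X{\left(r \right)} = 12 + r^{2}$ ($X{\left(r \right)} = \left(r^{2} + 1\right) + 11 = \left(1 + r^{2}\right) + 11 = 12 + r^{2}$)
$T{\left(I \right)} = 6 I$
$\frac{T{\left(z{\left(5,0 \right)} \right)}}{X{\left(-1 + 15 \right)}} = \frac{6 \left(\left(-5\right) 0\right)}{12 + \left(-1 + 15\right)^{2}} = \frac{6 \cdot 0}{12 + 14^{2}} = \frac{0}{12 + 196} = \frac{0}{208} = 0 \cdot \frac{1}{208} = 0$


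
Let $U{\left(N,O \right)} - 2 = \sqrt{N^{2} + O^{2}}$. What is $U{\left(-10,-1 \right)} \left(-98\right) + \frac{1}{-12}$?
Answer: $- \frac{2353}{12} - 98 \sqrt{101} \approx -1181.0$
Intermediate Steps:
$U{\left(N,O \right)} = 2 + \sqrt{N^{2} + O^{2}}$
$U{\left(-10,-1 \right)} \left(-98\right) + \frac{1}{-12} = \left(2 + \sqrt{\left(-10\right)^{2} + \left(-1\right)^{2}}\right) \left(-98\right) + \frac{1}{-12} = \left(2 + \sqrt{100 + 1}\right) \left(-98\right) - \frac{1}{12} = \left(2 + \sqrt{101}\right) \left(-98\right) - \frac{1}{12} = \left(-196 - 98 \sqrt{101}\right) - \frac{1}{12} = - \frac{2353}{12} - 98 \sqrt{101}$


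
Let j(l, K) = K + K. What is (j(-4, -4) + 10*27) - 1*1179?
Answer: -917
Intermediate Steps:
j(l, K) = 2*K
(j(-4, -4) + 10*27) - 1*1179 = (2*(-4) + 10*27) - 1*1179 = (-8 + 270) - 1179 = 262 - 1179 = -917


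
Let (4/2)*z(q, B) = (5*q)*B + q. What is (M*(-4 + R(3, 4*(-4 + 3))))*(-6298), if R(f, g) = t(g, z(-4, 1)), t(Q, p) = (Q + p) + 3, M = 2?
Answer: 214132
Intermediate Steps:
z(q, B) = q/2 + 5*B*q/2 (z(q, B) = ((5*q)*B + q)/2 = (5*B*q + q)/2 = (q + 5*B*q)/2 = q/2 + 5*B*q/2)
t(Q, p) = 3 + Q + p
R(f, g) = -9 + g (R(f, g) = 3 + g + (½)*(-4)*(1 + 5*1) = 3 + g + (½)*(-4)*(1 + 5) = 3 + g + (½)*(-4)*6 = 3 + g - 12 = -9 + g)
(M*(-4 + R(3, 4*(-4 + 3))))*(-6298) = (2*(-4 + (-9 + 4*(-4 + 3))))*(-6298) = (2*(-4 + (-9 + 4*(-1))))*(-6298) = (2*(-4 + (-9 - 4)))*(-6298) = (2*(-4 - 13))*(-6298) = (2*(-17))*(-6298) = -34*(-6298) = 214132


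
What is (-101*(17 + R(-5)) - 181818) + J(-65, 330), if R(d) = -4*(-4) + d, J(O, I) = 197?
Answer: -184449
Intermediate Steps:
R(d) = 16 + d
(-101*(17 + R(-5)) - 181818) + J(-65, 330) = (-101*(17 + (16 - 5)) - 181818) + 197 = (-101*(17 + 11) - 181818) + 197 = (-101*28 - 181818) + 197 = (-2828 - 181818) + 197 = -184646 + 197 = -184449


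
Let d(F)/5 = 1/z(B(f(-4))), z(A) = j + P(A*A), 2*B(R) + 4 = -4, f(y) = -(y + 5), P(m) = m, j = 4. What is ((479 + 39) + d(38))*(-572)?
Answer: -296439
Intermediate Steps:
f(y) = -5 - y (f(y) = -(5 + y) = -5 - y)
B(R) = -4 (B(R) = -2 + (½)*(-4) = -2 - 2 = -4)
z(A) = 4 + A² (z(A) = 4 + A*A = 4 + A²)
d(F) = ¼ (d(F) = 5/(4 + (-4)²) = 5/(4 + 16) = 5/20 = 5*(1/20) = ¼)
((479 + 39) + d(38))*(-572) = ((479 + 39) + ¼)*(-572) = (518 + ¼)*(-572) = (2073/4)*(-572) = -296439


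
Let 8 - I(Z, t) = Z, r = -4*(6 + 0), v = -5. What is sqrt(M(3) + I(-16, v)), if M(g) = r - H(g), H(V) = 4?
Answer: 2*I ≈ 2.0*I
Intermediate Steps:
r = -24 (r = -4*6 = -24)
I(Z, t) = 8 - Z
M(g) = -28 (M(g) = -24 - 1*4 = -24 - 4 = -28)
sqrt(M(3) + I(-16, v)) = sqrt(-28 + (8 - 1*(-16))) = sqrt(-28 + (8 + 16)) = sqrt(-28 + 24) = sqrt(-4) = 2*I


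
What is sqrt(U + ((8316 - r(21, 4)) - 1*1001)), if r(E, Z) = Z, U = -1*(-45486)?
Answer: sqrt(52797) ≈ 229.78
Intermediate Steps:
U = 45486
sqrt(U + ((8316 - r(21, 4)) - 1*1001)) = sqrt(45486 + ((8316 - 1*4) - 1*1001)) = sqrt(45486 + ((8316 - 4) - 1001)) = sqrt(45486 + (8312 - 1001)) = sqrt(45486 + 7311) = sqrt(52797)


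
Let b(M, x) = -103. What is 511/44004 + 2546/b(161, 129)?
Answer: -111981551/4532412 ≈ -24.707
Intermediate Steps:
511/44004 + 2546/b(161, 129) = 511/44004 + 2546/(-103) = 511*(1/44004) + 2546*(-1/103) = 511/44004 - 2546/103 = -111981551/4532412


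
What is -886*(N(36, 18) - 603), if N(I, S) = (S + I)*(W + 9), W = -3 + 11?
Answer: -279090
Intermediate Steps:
W = 8
N(I, S) = 17*I + 17*S (N(I, S) = (S + I)*(8 + 9) = (I + S)*17 = 17*I + 17*S)
-886*(N(36, 18) - 603) = -886*((17*36 + 17*18) - 603) = -886*((612 + 306) - 603) = -886*(918 - 603) = -886*315 = -279090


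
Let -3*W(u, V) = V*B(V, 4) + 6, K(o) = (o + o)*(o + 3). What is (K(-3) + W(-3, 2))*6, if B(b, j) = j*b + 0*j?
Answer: -44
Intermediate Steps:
B(b, j) = b*j (B(b, j) = b*j + 0 = b*j)
K(o) = 2*o*(3 + o) (K(o) = (2*o)*(3 + o) = 2*o*(3 + o))
W(u, V) = -2 - 4*V**2/3 (W(u, V) = -(V*(V*4) + 6)/3 = -(V*(4*V) + 6)/3 = -(4*V**2 + 6)/3 = -(6 + 4*V**2)/3 = -2 - 4*V**2/3)
(K(-3) + W(-3, 2))*6 = (2*(-3)*(3 - 3) + (-2 - 4/3*2**2))*6 = (2*(-3)*0 + (-2 - 4/3*4))*6 = (0 + (-2 - 16/3))*6 = (0 - 22/3)*6 = -22/3*6 = -44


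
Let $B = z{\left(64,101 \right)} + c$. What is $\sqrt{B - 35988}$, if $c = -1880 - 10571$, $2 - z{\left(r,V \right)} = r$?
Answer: $3 i \sqrt{5389} \approx 220.23 i$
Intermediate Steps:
$z{\left(r,V \right)} = 2 - r$
$c = -12451$
$B = -12513$ ($B = \left(2 - 64\right) - 12451 = -62 - 12451 = -12513$)
$\sqrt{B - 35988} = \sqrt{-12513 - 35988} = \sqrt{-48501} = 3 i \sqrt{5389}$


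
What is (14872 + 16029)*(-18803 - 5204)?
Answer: -741840307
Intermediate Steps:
(14872 + 16029)*(-18803 - 5204) = 30901*(-24007) = -741840307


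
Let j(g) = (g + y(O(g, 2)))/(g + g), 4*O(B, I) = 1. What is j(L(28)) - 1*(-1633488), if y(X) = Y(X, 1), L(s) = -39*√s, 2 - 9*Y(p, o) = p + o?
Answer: 3266977/2 - √7/13104 ≈ 1.6335e+6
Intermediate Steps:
Y(p, o) = 2/9 - o/9 - p/9 (Y(p, o) = 2/9 - (p + o)/9 = 2/9 - (o + p)/9 = 2/9 + (-o/9 - p/9) = 2/9 - o/9 - p/9)
O(B, I) = ¼ (O(B, I) = (¼)*1 = ¼)
y(X) = ⅑ - X/9 (y(X) = 2/9 - ⅑*1 - X/9 = 2/9 - ⅑ - X/9 = ⅑ - X/9)
j(g) = (1/12 + g)/(2*g) (j(g) = (g + (⅑ - ⅑*¼))/(g + g) = (g + (⅑ - 1/36))/((2*g)) = (g + 1/12)*(1/(2*g)) = (1/12 + g)*(1/(2*g)) = (1/12 + g)/(2*g))
j(L(28)) - 1*(-1633488) = (1 + 12*(-78*√7))/(24*((-78*√7))) - 1*(-1633488) = (1 + 12*(-78*√7))/(24*((-78*√7))) + 1633488 = (-√7/546)*(1 - 936*√7)/24 + 1633488 = -√7*(1 - 936*√7)/13104 + 1633488 = 1633488 - √7*(1 - 936*√7)/13104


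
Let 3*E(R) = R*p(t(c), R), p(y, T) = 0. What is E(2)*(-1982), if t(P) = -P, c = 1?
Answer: 0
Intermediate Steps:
E(R) = 0 (E(R) = (R*0)/3 = (⅓)*0 = 0)
E(2)*(-1982) = 0*(-1982) = 0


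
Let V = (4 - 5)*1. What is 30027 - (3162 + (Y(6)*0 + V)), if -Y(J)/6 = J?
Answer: 26866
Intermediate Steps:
V = -1 (V = -1*1 = -1)
Y(J) = -6*J
30027 - (3162 + (Y(6)*0 + V)) = 30027 - (3162 + (-6*6*0 - 1)) = 30027 - (3162 + (-36*0 - 1)) = 30027 - (3162 + (0 - 1)) = 30027 - (3162 - 1) = 30027 - 1*3161 = 30027 - 3161 = 26866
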